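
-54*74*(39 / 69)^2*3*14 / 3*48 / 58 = -14791.01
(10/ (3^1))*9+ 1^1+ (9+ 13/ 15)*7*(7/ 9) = 11437/ 135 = 84.72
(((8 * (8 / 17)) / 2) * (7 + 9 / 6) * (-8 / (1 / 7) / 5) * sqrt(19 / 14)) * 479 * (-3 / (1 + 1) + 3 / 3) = 15328 * sqrt(266) / 5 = 49998.42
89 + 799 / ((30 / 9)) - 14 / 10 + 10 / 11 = 36103 / 110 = 328.21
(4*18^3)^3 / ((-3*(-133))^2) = 1410554953728 / 17689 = 79741927.40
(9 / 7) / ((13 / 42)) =54 / 13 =4.15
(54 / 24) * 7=63 / 4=15.75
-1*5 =-5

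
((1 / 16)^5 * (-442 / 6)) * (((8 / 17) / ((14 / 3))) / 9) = -13 / 16515072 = -0.00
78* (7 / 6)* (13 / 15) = 1183 / 15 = 78.87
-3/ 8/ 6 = -1/ 16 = -0.06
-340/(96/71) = -6035/24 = -251.46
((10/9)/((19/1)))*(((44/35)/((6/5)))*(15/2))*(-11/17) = -6050/20349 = -0.30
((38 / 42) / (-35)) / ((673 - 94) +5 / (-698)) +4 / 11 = 0.36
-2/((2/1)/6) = -6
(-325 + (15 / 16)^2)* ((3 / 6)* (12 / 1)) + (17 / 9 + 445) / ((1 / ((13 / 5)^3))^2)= 2449913424019 / 18000000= 136106.30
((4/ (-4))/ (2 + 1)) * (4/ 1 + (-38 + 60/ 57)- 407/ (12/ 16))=32810/ 171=191.87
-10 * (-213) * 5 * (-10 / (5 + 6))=-106500 / 11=-9681.82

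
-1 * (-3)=3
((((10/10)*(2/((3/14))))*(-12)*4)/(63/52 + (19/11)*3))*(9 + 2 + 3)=-981.02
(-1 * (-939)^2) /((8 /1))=-881721 /8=-110215.12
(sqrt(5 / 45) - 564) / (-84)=1691 / 252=6.71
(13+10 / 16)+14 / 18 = 1037 / 72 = 14.40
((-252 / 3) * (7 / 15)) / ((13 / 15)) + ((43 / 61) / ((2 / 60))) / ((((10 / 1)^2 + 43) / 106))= -257808 / 8723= -29.55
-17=-17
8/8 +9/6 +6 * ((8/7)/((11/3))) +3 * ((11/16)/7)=4.66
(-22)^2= 484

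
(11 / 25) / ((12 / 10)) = 11 / 30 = 0.37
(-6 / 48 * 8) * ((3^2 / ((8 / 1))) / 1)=-9 / 8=-1.12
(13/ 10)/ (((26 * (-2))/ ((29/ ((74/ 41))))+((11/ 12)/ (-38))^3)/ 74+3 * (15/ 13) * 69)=704960545116672/ 129497141364418145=0.01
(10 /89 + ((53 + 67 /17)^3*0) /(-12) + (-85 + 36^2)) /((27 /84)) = 3767.91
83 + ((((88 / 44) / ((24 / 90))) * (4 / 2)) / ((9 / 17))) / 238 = 3491 / 42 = 83.12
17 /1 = 17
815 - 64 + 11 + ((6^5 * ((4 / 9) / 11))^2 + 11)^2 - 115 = 9745878913.60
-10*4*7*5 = -1400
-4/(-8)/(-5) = -1/10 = -0.10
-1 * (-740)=740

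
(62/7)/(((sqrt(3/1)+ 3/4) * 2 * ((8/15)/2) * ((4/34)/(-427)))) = 482205/26 - 321470 * sqrt(3)/13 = -24284.61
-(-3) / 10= 3 / 10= 0.30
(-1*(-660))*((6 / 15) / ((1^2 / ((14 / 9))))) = 1232 / 3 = 410.67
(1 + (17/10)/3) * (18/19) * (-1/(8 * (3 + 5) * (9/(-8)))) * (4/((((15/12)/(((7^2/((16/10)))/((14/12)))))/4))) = 658/95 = 6.93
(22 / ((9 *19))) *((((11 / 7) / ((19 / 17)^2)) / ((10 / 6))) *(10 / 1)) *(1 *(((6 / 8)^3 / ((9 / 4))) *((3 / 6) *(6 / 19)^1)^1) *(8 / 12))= 34969 / 1824494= 0.02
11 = 11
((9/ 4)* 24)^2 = 2916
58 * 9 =522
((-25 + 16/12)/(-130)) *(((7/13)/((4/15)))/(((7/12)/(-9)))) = -1917/338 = -5.67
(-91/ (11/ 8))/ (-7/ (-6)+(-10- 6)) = 4368/ 979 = 4.46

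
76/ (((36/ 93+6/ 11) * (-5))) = -12958/ 795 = -16.30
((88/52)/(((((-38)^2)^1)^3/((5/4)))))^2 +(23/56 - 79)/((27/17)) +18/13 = -2063339283628689728275785/42899071782998318497792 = -48.10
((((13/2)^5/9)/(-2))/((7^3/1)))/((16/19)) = -7054567/3161088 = -2.23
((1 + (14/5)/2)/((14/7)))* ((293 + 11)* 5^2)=9120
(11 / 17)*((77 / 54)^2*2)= 65219 / 24786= 2.63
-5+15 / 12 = -15 / 4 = -3.75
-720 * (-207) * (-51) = -7601040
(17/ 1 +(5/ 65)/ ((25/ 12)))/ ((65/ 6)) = 1.57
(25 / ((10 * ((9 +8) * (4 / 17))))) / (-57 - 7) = -5 / 512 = -0.01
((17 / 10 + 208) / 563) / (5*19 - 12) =2097 / 467290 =0.00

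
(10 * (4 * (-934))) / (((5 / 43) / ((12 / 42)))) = -642592 / 7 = -91798.86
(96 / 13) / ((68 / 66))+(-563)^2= 70051733 / 221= 316976.17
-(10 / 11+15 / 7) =-235 / 77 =-3.05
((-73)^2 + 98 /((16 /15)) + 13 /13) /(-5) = -8675 /8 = -1084.38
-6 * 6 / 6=-6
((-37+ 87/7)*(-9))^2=2396304/49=48904.16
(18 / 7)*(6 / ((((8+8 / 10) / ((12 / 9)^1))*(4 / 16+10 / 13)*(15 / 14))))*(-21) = -26208 / 583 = -44.95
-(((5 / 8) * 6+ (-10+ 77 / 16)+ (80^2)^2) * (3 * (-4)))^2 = -3865470295080964761 / 16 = -241591893442560297.56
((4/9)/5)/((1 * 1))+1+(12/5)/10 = 299/225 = 1.33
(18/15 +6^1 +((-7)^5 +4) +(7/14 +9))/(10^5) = -167863/1000000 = -0.17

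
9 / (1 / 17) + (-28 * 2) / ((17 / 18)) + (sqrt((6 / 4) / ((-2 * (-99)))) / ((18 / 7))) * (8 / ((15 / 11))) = 14 * sqrt(33) / 405 + 1593 / 17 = 93.90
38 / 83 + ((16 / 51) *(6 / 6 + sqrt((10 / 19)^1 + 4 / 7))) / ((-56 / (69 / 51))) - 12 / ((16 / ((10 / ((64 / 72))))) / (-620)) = 10541394691 / 2014908 - 46 *sqrt(19418) / 807177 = 5231.69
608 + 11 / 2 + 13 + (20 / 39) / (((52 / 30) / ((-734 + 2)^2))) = 53794157 / 338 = 159154.31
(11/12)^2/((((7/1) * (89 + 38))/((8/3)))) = 0.00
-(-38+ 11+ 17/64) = 1711/64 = 26.73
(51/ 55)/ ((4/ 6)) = 153/ 110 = 1.39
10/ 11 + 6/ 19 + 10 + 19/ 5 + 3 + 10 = 29286/ 1045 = 28.02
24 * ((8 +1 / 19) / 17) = 216 / 19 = 11.37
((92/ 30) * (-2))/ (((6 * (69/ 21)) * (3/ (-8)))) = 112/ 135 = 0.83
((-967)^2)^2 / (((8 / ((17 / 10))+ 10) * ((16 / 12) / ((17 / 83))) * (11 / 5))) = 758097376677507 / 182600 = 4151683333.39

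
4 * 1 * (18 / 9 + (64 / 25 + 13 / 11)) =6316 / 275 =22.97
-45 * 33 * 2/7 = -2970/7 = -424.29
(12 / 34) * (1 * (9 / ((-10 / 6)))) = -162 / 85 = -1.91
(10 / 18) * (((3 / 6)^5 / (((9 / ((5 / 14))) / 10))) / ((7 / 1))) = 125 / 127008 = 0.00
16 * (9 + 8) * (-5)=-1360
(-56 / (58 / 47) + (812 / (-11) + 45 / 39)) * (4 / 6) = -979054 / 12441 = -78.70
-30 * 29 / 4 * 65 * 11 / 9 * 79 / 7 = -195007.74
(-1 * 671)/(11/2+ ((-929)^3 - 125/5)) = 1342/1603530217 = 0.00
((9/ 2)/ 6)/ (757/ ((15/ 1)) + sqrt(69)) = 34065/ 2230096 - 675*sqrt(69)/ 2230096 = 0.01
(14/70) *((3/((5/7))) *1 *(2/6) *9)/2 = 1.26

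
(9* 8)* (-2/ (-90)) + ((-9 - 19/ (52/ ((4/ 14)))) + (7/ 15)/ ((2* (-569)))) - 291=-46368841/ 155337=-298.50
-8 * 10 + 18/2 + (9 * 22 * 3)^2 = 352765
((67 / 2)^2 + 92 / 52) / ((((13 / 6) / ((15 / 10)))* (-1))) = -778.17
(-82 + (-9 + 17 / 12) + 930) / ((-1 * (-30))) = 28.01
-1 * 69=-69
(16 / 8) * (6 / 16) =3 / 4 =0.75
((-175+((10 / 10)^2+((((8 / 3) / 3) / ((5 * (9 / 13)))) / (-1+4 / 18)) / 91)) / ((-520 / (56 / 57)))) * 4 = 1534712 / 1167075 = 1.32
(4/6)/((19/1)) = 2/57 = 0.04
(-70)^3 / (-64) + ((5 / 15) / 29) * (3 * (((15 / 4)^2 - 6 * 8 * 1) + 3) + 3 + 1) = 257201 / 48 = 5358.35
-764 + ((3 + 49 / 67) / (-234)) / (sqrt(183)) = -764.00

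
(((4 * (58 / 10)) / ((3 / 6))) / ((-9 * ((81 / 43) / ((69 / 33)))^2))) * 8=-1815392576 / 35724645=-50.82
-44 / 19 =-2.32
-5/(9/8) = -40/9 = -4.44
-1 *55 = -55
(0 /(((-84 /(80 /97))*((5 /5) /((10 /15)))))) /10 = 0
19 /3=6.33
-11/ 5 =-2.20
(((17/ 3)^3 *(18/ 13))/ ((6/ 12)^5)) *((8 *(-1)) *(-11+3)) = 20123648/ 39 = 515990.97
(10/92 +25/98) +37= 42109/1127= 37.36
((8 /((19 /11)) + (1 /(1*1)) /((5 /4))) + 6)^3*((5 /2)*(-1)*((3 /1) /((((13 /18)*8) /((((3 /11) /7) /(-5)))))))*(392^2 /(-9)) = -31631230886976 /122604625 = -257993.78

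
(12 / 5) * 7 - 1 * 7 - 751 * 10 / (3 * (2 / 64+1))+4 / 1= -1194769 / 495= -2413.67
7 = 7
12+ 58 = 70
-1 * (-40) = 40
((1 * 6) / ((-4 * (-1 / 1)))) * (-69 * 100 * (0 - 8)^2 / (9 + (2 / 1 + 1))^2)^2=42320000 / 3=14106666.67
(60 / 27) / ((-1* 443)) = -20 / 3987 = -0.01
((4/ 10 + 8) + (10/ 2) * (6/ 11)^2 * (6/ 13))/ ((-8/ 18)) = -321597/ 15730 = -20.44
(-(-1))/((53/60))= 60/53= 1.13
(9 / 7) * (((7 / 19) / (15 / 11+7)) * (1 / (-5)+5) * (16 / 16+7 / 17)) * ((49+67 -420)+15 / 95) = -3578256 / 30685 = -116.61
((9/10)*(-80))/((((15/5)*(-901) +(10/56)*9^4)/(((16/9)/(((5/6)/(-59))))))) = -422912/71465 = -5.92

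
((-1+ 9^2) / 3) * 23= 1840 / 3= 613.33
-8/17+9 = 145/17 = 8.53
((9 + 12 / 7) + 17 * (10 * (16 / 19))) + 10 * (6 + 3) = 32435 / 133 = 243.87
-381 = -381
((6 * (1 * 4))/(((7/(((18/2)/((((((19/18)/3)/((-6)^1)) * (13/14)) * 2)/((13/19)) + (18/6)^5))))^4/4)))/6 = 0.00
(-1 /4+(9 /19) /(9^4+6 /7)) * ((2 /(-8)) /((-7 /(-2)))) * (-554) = -80558525 /8145452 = -9.89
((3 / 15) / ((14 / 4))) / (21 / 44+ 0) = 88 / 735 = 0.12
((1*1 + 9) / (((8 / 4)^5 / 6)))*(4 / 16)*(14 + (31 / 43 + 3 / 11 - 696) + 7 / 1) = -4782075 / 15136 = -315.94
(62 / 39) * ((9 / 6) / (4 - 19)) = -31 / 195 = -0.16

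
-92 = -92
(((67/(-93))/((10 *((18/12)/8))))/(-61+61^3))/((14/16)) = -536/276984225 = -0.00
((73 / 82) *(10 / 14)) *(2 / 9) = 0.14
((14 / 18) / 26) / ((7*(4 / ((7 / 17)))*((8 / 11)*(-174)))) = -77 / 22149504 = -0.00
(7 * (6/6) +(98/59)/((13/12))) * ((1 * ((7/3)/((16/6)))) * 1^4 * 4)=45815/1534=29.87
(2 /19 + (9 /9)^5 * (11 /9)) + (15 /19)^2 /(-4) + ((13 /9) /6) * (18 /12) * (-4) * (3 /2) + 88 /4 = 272981 /12996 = 21.01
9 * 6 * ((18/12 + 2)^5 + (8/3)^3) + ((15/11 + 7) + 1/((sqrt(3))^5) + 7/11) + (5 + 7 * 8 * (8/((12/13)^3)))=sqrt(3)/27 + 12946783/432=29969.47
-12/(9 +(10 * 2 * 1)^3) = -0.00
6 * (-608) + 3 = -3645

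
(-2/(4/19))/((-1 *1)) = 19/2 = 9.50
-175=-175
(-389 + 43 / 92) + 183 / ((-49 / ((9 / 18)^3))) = -3507219 / 9016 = -389.00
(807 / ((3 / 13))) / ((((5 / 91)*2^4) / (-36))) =-2864043 / 20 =-143202.15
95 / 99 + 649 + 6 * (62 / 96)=517837 / 792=653.83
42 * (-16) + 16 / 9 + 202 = -4214 / 9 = -468.22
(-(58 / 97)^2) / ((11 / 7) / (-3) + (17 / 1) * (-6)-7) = 0.00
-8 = -8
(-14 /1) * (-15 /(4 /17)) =1785 /2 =892.50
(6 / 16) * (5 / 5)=3 / 8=0.38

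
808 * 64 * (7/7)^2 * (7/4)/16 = 5656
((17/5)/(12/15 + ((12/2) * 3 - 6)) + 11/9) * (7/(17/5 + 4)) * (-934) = -1314.53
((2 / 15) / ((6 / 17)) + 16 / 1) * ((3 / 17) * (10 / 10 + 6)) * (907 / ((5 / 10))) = 9358426 / 255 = 36699.71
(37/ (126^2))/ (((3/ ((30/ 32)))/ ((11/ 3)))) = 2035/ 762048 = 0.00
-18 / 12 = -1.50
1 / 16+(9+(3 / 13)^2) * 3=73609 / 2704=27.22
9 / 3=3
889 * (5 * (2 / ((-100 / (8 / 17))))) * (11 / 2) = -19558 / 85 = -230.09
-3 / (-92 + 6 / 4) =6 / 181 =0.03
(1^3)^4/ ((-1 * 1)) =-1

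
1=1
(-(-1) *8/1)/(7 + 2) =0.89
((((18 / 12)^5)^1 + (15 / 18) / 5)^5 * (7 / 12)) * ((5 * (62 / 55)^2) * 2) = 308768357164701875 / 1479901446144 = 208641.16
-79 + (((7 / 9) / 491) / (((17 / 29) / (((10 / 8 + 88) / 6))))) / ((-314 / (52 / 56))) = -1753886063 / 22201056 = -79.00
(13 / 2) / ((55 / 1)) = 13 / 110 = 0.12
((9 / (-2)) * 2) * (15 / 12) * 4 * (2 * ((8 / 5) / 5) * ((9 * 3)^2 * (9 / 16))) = -11809.80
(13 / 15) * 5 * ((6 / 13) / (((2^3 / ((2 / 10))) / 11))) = 11 / 20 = 0.55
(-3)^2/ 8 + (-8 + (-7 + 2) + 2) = -79/ 8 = -9.88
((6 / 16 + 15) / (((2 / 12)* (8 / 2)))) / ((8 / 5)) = 1845 / 128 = 14.41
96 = 96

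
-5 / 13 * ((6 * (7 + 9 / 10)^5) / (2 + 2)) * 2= -35504.50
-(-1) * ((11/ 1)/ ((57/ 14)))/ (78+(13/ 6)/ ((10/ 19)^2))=30800/ 978367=0.03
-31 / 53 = -0.58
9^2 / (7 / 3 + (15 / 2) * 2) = 243 / 52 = 4.67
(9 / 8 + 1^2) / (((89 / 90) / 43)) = 32895 / 356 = 92.40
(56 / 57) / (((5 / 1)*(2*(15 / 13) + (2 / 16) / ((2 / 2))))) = 5824 / 72105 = 0.08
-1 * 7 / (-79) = 7 / 79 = 0.09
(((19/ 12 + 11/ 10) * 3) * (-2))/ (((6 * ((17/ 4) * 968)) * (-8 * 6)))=161/ 11848320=0.00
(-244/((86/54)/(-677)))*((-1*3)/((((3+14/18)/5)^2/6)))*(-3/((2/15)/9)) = 8230094616375/12427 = 662275256.81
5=5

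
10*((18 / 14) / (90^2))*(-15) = -1 / 42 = -0.02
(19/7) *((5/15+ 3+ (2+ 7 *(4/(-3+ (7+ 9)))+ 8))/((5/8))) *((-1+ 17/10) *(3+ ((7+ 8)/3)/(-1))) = -91808/975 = -94.16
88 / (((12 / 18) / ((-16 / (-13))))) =2112 / 13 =162.46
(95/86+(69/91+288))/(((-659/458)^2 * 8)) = 118960677947/6797366212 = 17.50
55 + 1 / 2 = 111 / 2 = 55.50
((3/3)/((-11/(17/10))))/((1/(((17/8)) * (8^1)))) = -289/110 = -2.63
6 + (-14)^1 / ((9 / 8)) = -58 / 9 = -6.44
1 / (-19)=-0.05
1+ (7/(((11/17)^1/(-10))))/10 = -108/11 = -9.82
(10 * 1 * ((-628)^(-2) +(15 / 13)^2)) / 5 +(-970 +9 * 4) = -31037231863 / 33325448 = -931.34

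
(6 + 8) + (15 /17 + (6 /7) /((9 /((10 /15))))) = 16007 /1071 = 14.95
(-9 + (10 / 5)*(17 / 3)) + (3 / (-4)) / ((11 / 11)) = 1.58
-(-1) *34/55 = 34/55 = 0.62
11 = 11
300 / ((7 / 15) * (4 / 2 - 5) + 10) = 1500 / 43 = 34.88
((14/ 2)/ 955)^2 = 49/ 912025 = 0.00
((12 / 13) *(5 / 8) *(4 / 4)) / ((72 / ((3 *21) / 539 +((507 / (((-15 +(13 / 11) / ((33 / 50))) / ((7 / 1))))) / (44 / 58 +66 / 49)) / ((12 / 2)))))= -0.17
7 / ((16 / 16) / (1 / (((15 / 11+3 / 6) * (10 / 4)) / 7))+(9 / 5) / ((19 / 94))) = 204820 / 280043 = 0.73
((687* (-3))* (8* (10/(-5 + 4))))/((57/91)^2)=151707920/361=420243.55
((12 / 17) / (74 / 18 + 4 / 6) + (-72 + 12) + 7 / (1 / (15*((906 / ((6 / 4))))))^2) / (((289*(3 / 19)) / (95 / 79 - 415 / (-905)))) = 63183589949811008 / 3020792441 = 20916230.16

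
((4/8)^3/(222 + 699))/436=1/3212448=0.00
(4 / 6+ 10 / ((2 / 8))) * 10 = 1220 / 3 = 406.67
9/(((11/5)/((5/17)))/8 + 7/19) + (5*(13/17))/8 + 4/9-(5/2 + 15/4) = 3187429/2020824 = 1.58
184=184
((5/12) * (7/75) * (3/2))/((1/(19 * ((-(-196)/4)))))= 6517/120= 54.31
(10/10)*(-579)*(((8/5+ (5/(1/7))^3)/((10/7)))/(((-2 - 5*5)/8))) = 386175244/75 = 5149003.25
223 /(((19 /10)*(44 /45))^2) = 11289375 /174724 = 64.61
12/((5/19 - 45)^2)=1083/180625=0.01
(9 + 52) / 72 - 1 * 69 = -4907 / 72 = -68.15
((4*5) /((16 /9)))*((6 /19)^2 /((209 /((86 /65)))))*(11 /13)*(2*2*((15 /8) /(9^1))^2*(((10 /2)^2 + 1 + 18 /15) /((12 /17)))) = 186405 /4636684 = 0.04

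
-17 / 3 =-5.67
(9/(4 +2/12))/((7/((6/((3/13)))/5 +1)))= 1674/875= 1.91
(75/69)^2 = 625/529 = 1.18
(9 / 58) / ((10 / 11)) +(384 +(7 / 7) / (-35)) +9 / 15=1562053 / 4060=384.74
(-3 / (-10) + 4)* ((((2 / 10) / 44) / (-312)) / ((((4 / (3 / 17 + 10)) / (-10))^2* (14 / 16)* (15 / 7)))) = -1286947 / 59510880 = -0.02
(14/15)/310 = 7/2325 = 0.00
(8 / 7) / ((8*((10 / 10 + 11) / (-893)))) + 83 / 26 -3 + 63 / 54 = -9.27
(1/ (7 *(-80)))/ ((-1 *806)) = 1/ 451360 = 0.00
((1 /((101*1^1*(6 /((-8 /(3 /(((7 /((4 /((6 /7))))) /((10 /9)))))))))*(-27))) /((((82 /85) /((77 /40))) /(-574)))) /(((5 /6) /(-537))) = 1640177 /10100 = 162.39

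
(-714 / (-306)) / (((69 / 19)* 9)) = 133 / 1863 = 0.07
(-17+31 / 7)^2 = 158.04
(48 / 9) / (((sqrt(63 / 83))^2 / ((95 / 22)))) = 63080 / 2079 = 30.34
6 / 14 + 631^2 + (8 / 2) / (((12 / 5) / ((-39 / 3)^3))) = 8284495 / 21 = 394499.76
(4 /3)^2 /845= 0.00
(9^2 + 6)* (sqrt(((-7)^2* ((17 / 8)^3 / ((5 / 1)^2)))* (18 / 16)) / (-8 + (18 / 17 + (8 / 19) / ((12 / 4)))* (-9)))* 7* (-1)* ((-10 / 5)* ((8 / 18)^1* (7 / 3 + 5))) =-85829821* sqrt(17) / 364200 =-971.68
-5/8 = -0.62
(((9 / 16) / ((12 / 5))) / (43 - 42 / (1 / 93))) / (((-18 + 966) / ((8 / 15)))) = -1 / 29296992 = -0.00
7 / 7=1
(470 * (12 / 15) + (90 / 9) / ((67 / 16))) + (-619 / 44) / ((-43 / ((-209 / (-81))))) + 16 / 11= 3908847665 / 10267884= 380.69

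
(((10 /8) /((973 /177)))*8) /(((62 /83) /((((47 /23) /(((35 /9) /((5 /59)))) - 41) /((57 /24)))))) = -3874798560 /92268617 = -41.99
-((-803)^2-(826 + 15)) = -643968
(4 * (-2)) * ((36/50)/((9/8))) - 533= -13453/25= -538.12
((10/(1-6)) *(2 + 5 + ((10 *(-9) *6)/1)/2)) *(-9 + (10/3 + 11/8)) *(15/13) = -135445/52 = -2604.71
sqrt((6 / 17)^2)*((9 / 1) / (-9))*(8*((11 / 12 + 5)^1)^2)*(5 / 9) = -25205 / 459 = -54.91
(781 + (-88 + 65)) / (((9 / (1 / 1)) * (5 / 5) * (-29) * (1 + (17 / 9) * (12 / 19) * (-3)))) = 14402 / 12789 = 1.13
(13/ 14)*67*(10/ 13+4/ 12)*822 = 394697/ 7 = 56385.29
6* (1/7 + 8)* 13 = 4446/7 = 635.14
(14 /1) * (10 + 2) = 168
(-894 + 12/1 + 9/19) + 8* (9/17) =-283365/323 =-877.29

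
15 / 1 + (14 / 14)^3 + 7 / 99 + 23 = 3868 / 99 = 39.07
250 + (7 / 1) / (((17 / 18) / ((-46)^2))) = 270866 / 17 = 15933.29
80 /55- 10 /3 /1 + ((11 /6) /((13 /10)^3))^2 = -565036474 /477854091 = -1.18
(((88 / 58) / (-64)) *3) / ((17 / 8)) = -0.03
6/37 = 0.16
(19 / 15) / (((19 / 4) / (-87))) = -116 / 5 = -23.20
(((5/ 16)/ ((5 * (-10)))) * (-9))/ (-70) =-9/ 11200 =-0.00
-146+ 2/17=-2480/17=-145.88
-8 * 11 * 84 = -7392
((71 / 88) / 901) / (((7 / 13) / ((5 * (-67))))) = -309205 / 555016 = -0.56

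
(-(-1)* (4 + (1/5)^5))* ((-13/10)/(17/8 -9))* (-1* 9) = -5850468/859375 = -6.81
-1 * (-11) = 11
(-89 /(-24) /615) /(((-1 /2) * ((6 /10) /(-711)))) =14.29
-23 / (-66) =23 / 66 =0.35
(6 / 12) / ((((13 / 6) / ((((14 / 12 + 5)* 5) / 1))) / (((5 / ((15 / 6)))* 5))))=925 / 13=71.15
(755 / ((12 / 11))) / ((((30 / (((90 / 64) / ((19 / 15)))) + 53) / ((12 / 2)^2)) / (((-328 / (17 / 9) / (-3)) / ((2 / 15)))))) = 135162.97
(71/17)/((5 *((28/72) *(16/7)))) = 639/680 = 0.94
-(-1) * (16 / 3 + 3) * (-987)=-8225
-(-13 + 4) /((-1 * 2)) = -9 /2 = -4.50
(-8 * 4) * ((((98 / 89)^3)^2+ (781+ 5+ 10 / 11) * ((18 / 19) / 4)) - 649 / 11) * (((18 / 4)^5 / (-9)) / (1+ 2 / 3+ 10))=37721850903444640833 / 519345449054245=72633.45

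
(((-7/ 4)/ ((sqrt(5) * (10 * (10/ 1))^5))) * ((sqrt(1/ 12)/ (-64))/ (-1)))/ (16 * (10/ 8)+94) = -0.00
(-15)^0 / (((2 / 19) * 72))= 19 / 144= 0.13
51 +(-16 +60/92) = 820/23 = 35.65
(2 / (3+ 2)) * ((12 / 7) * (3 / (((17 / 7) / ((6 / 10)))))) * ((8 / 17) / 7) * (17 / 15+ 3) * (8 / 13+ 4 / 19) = 428544 / 3674125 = 0.12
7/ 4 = 1.75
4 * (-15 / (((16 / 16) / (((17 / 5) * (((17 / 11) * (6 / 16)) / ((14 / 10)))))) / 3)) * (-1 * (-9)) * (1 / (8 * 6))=-117045 / 2464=-47.50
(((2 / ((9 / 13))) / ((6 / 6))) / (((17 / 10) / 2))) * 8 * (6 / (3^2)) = 8320 / 459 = 18.13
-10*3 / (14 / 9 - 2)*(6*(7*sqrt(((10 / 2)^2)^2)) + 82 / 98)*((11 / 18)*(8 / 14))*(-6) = -50976090 / 343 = -148618.34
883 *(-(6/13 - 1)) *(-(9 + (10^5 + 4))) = -618180353/13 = -47552334.85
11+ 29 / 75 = 854 / 75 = 11.39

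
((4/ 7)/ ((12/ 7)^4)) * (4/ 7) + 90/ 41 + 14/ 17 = 2760937/ 903312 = 3.06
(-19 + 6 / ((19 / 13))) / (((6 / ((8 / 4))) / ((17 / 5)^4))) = -23636443 / 35625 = -663.48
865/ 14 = 61.79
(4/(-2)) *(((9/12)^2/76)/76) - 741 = -34240137/46208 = -741.00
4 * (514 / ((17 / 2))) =4112 / 17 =241.88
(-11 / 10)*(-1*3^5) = 2673 / 10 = 267.30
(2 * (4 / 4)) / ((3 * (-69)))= -2 / 207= -0.01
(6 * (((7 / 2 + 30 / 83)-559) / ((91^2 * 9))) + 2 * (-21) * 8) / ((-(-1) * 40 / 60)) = -692913737 / 1374646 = -504.07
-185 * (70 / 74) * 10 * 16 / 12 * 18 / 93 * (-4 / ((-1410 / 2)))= -11200 / 4371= -2.56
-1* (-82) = 82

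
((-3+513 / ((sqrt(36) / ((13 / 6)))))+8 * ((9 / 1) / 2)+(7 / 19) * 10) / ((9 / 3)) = 16867 / 228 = 73.98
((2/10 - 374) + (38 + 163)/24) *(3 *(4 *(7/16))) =-306957/160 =-1918.48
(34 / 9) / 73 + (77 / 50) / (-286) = 0.05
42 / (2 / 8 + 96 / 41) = 6888 / 425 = 16.21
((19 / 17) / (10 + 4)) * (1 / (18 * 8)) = 19 / 34272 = 0.00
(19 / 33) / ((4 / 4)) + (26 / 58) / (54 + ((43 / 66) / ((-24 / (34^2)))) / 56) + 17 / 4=21929981437 / 4536474756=4.83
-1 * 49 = -49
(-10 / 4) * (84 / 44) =-105 / 22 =-4.77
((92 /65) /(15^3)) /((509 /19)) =1748 /111661875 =0.00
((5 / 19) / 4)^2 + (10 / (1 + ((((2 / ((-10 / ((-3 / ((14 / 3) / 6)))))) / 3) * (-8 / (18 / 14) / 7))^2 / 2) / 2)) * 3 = 212299025 / 7168016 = 29.62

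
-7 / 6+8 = 6.83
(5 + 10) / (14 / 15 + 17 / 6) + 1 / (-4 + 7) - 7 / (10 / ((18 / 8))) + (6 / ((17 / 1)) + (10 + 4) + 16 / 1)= 7628731 / 230520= 33.09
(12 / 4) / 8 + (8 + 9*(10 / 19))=1993 / 152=13.11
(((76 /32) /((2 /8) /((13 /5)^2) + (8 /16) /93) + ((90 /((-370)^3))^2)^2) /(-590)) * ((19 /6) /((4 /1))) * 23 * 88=-157495015916162171490612175345876667 /1034293670301568823244877000000000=-152.27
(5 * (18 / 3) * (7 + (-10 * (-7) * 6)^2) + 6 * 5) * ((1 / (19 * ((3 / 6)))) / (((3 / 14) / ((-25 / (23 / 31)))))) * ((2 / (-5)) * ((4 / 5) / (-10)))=-1224977152 / 437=-2803151.38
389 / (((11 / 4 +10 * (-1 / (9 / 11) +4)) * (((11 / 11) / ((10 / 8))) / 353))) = 6179265 / 1099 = 5622.63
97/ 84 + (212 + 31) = 20509/ 84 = 244.15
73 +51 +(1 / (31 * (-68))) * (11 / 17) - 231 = -3834463 / 35836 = -107.00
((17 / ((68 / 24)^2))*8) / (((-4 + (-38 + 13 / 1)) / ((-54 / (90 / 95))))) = 16416 / 493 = 33.30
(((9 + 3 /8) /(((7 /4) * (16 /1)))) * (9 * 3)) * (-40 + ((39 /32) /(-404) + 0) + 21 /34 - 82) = -54022121775 /49229824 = -1097.35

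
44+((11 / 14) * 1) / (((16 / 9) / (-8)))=40.46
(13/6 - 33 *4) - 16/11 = -131.29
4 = 4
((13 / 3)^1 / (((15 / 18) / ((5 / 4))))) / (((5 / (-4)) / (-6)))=156 / 5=31.20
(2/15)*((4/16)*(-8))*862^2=-2972176/15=-198145.07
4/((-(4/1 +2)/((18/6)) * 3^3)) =-2/27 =-0.07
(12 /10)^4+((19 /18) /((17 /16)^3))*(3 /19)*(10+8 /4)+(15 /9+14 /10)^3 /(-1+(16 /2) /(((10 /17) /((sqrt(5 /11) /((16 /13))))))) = 8.21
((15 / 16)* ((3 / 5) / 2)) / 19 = 9 / 608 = 0.01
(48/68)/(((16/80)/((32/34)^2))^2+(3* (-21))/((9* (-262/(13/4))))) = 2575564800/502826867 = 5.12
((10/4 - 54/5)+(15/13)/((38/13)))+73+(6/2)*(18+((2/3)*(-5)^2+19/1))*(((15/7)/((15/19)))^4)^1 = 286872497/32585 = 8803.82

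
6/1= 6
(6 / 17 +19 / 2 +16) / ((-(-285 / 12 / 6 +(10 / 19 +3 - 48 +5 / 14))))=1402884 / 2608735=0.54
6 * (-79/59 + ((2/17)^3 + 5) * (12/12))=6370080/289867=21.98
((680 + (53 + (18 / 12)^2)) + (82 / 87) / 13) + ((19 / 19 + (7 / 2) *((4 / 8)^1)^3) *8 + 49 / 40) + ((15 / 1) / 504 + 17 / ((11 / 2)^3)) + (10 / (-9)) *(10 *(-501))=665428613807 / 105375270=6314.85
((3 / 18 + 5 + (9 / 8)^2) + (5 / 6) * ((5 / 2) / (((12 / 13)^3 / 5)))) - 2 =366533 / 20736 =17.68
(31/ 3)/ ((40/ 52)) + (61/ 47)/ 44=417617/ 31020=13.46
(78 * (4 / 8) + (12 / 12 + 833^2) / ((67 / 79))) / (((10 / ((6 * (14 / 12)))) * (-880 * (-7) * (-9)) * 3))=-54819923 / 15919200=-3.44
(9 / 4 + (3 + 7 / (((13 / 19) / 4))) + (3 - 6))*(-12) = -6735 / 13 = -518.08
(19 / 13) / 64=19 / 832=0.02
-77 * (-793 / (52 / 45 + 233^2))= 2747745 / 2443057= 1.12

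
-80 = -80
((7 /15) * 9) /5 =21 /25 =0.84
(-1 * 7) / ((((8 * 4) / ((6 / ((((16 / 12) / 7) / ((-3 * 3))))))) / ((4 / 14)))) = 567 / 32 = 17.72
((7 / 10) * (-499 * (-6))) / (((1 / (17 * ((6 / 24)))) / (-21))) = -3741003 / 20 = -187050.15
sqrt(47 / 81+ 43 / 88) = sqrt(167618) / 396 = 1.03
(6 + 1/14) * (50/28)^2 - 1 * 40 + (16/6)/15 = -2526623/123480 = -20.46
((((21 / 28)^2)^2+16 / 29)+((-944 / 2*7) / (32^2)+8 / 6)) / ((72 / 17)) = -388127 / 1603584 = -0.24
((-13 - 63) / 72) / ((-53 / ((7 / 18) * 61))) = 8113 / 17172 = 0.47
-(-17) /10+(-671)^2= 4502427 /10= 450242.70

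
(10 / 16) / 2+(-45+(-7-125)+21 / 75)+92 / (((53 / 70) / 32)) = 3711.89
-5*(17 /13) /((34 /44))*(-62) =6820 /13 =524.62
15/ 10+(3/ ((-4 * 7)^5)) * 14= 1843965/ 1229312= 1.50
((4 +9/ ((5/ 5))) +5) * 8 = 144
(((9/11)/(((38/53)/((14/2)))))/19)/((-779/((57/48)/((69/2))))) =-1113/59914448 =-0.00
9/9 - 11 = -10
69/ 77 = 0.90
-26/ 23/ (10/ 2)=-26/ 115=-0.23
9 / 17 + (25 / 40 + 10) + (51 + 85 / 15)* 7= 166391 / 408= 407.82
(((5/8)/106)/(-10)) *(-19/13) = 19/22048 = 0.00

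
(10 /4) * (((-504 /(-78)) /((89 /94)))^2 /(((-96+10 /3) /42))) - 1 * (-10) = -7958901410 /186072211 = -42.77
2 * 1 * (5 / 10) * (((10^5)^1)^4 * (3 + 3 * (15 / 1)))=4800000000000000000000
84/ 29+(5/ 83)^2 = 579401/ 199781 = 2.90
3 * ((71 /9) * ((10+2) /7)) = 284 /7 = 40.57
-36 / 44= -9 / 11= -0.82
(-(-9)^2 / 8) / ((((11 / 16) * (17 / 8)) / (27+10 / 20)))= -190.59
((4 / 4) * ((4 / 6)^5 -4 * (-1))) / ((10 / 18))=7.44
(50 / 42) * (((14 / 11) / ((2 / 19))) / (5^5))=19 / 4125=0.00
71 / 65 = 1.09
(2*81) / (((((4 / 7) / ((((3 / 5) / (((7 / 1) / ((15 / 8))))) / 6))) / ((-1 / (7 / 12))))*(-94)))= 0.14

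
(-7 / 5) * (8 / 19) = -56 / 95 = -0.59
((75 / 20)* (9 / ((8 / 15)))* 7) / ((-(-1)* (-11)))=-40.27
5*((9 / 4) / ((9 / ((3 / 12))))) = 5 / 16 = 0.31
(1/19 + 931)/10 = 1769/19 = 93.11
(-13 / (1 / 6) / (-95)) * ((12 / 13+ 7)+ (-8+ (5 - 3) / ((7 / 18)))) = 2766 / 665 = 4.16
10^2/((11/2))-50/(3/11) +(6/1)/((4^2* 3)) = -43567/264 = -165.03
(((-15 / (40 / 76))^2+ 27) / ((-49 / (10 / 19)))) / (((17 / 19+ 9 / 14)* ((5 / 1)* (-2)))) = 3357 / 5726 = 0.59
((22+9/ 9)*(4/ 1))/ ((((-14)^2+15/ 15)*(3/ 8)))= 736/ 591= 1.25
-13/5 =-2.60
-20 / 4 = -5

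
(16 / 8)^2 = 4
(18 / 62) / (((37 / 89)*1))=801 / 1147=0.70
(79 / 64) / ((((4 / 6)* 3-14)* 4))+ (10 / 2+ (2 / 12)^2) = 46099 / 9216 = 5.00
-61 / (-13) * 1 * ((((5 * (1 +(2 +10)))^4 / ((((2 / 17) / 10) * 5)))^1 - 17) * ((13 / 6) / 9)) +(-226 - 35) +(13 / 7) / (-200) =4319252698483 / 12600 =342797833.21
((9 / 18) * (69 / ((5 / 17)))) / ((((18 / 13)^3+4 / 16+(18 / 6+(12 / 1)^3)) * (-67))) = -5154162 / 5104580255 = -0.00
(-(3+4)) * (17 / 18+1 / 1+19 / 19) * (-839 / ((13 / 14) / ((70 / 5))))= 30504362 / 117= 260721.04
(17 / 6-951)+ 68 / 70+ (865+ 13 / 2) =-7948 / 105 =-75.70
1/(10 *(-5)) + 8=399/50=7.98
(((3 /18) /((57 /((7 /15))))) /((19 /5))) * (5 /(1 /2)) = 35 /9747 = 0.00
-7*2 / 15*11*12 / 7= -17.60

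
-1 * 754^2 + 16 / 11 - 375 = -6257785 / 11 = -568889.55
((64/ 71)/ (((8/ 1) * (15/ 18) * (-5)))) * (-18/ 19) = 864/ 33725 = 0.03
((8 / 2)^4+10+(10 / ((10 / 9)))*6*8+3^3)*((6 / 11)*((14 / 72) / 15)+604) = 86705215 / 198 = 437905.13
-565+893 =328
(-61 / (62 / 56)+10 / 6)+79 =2378 / 93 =25.57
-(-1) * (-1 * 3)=-3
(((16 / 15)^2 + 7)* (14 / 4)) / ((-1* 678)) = -12817 / 305100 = -0.04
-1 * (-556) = 556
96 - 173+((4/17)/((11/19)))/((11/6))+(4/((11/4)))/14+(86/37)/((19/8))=-766230093/10122497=-75.70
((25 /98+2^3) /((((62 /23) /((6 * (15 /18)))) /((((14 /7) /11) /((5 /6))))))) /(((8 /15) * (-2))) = -837315 /267344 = -3.13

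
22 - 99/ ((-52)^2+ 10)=59609/ 2714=21.96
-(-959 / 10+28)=679 / 10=67.90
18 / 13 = 1.38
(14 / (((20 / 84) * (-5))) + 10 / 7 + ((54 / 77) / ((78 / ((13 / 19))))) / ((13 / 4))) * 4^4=-1257327616 / 475475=-2644.36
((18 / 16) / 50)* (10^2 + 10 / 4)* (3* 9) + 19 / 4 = 10723 / 160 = 67.02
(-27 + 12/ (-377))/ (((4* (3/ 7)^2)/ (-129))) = 7157479/ 1508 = 4746.34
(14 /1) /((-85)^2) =14 /7225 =0.00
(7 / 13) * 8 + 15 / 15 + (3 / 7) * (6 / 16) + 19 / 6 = 18859 / 2184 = 8.64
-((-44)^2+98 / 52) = -50385 / 26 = -1937.88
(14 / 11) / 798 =1 / 627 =0.00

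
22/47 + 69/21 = 1235/329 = 3.75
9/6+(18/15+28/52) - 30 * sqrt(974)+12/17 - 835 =-30 * sqrt(974) - 1836633/2210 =-1767.32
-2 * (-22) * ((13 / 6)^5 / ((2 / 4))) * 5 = 20421115 / 972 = 21009.38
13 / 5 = 2.60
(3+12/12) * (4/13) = 16/13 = 1.23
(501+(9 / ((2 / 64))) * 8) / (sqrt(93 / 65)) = 935 * sqrt(6045) / 31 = 2345.03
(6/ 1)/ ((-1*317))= -6/ 317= -0.02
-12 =-12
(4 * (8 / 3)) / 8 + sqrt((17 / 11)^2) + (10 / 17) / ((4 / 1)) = 3395 / 1122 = 3.03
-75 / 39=-25 / 13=-1.92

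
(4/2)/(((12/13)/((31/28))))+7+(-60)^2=606379/168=3609.40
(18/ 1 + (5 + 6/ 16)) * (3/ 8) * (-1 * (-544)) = 9537/ 2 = 4768.50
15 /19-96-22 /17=-31171 /323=-96.50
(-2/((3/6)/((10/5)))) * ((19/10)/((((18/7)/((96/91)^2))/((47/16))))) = -114304/5915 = -19.32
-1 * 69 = -69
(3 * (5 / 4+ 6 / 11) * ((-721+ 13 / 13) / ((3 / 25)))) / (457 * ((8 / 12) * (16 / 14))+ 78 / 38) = -141844500 / 1537217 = -92.27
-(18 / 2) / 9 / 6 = -1 / 6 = -0.17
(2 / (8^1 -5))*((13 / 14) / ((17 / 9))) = 39 / 119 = 0.33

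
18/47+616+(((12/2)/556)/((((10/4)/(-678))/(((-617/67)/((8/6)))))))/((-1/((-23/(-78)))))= 610.42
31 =31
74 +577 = 651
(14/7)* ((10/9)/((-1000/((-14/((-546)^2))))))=1/9582300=0.00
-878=-878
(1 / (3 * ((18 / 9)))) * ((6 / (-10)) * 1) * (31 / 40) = -31 / 400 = -0.08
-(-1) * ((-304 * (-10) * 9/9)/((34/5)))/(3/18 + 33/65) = 2964000/4471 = 662.94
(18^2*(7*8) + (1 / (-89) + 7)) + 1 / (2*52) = 168005641 / 9256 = 18151.00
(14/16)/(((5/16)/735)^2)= 4840416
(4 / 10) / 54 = 1 / 135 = 0.01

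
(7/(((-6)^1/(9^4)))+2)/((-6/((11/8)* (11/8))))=1851905/768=2411.33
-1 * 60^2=-3600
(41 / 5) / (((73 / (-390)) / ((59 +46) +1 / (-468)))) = -2014699 / 438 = -4599.77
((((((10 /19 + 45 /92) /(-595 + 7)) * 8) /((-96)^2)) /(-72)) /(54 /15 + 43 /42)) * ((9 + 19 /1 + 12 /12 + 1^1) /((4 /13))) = 576875 /1313960804352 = 0.00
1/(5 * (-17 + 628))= 1/3055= 0.00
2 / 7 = 0.29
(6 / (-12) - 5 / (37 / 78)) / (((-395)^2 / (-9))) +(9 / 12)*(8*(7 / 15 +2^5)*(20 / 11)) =44982712483 / 127004350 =354.18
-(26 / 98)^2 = -169 / 2401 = -0.07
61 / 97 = 0.63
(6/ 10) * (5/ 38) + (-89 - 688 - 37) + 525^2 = 274811.08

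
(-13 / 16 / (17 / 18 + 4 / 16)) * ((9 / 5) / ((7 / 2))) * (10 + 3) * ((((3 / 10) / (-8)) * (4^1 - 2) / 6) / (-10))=-13689 / 2408000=-0.01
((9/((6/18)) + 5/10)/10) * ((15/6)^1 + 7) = 209/8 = 26.12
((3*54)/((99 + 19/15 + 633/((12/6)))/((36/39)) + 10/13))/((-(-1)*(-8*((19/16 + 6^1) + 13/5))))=-280800/61381603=-0.00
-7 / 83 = -0.08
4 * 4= 16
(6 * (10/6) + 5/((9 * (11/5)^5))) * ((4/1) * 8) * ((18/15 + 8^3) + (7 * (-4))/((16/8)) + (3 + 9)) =26373766784/161051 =163760.34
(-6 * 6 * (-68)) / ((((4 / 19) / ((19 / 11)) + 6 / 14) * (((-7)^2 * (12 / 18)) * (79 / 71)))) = 94117032 / 769223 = 122.35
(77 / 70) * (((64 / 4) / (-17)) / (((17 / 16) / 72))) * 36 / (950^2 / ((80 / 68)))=-3649536 / 1108495625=-0.00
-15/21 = -0.71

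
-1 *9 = -9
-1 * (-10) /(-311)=-10 /311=-0.03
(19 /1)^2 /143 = 361 /143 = 2.52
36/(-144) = -1/4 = -0.25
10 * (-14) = -140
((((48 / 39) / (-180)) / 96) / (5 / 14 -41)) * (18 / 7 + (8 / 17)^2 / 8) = 2629 / 577187910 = 0.00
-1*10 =-10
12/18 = 2/3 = 0.67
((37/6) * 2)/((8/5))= 185/24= 7.71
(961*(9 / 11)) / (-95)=-8649 / 1045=-8.28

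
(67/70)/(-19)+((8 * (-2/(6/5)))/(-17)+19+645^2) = 28220314303/67830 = 416044.73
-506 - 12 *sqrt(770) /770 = -506 - 6 *sqrt(770) /385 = -506.43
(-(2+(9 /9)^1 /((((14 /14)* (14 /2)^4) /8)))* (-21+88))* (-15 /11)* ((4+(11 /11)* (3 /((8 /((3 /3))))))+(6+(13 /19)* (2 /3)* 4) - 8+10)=745249375 /286748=2598.97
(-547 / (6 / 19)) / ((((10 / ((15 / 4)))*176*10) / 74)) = -384541 / 14080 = -27.31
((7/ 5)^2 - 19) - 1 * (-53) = 899/ 25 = 35.96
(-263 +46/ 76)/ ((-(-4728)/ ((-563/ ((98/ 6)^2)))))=16841019/ 143791088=0.12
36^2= 1296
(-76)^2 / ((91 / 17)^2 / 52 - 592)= -351424 / 35985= -9.77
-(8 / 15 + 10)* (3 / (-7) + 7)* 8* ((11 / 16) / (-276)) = 869 / 630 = 1.38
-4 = -4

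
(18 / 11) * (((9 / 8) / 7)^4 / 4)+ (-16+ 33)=17.00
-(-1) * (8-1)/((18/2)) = 7/9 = 0.78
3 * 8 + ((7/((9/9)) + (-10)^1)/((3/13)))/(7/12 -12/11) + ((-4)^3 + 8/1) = -428/67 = -6.39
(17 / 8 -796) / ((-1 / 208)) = 165126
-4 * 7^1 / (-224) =1 / 8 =0.12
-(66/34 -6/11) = -261/187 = -1.40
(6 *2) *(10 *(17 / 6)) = 340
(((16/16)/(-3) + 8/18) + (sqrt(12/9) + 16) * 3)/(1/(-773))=-334709/9 - 1546 * sqrt(3)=-39867.64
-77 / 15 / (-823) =77 / 12345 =0.01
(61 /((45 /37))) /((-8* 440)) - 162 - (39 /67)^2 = -115442389273 /711057600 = -162.35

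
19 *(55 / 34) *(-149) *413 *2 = -64306165 / 17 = -3782715.59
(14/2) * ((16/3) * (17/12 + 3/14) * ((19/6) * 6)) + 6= 10466/9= 1162.89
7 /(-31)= -7 /31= -0.23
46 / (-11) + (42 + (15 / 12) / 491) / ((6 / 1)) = 365359 / 129624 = 2.82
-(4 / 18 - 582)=5236 / 9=581.78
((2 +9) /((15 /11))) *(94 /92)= 5687 /690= 8.24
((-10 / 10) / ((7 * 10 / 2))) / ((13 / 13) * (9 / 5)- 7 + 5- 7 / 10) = 2 / 63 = 0.03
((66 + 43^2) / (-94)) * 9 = -17235 / 94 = -183.35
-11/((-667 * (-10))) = -11/6670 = -0.00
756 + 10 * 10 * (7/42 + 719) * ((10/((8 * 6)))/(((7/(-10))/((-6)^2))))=-5388458/7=-769779.71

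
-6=-6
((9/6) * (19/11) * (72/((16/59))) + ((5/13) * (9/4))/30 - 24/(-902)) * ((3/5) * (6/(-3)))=-96801669/117260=-825.53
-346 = -346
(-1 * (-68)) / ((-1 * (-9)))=68 / 9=7.56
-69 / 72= -23 / 24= -0.96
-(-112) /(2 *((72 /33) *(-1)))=-77 /3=-25.67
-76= -76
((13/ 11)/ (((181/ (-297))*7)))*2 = -702/ 1267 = -0.55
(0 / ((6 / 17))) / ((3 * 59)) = 0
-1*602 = -602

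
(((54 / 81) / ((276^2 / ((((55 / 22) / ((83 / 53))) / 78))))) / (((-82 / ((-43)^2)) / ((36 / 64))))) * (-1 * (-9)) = -489985 / 23964089344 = -0.00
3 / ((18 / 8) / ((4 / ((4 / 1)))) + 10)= 12 / 49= 0.24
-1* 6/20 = -0.30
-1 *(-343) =343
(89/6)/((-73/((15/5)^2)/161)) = -42987/146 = -294.43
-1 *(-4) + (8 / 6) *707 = 946.67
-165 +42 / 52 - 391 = -14435 / 26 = -555.19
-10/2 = -5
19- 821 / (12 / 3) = -745 / 4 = -186.25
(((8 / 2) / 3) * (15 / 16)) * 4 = 5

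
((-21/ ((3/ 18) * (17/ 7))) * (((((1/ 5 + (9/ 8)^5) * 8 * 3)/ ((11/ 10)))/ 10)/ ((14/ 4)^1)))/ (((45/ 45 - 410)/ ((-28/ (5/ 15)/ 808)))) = -1301883597/ 79101777920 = -0.02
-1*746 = -746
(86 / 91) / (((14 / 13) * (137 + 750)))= 43 / 43463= 0.00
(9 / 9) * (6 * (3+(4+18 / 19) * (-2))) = -786 / 19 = -41.37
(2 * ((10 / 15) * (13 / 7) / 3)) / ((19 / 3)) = 52 / 399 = 0.13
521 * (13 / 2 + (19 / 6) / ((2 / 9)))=43243 / 4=10810.75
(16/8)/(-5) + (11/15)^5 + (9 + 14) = 17322926/759375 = 22.81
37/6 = 6.17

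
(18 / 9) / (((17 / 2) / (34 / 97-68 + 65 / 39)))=-15.53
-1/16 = -0.06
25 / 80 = 5 / 16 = 0.31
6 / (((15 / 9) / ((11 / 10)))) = 99 / 25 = 3.96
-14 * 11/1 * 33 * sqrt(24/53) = -3419.81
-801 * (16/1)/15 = -4272/5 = -854.40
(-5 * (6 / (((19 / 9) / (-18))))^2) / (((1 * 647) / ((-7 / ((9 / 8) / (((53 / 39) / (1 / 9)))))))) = 4673531520 / 3036371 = 1539.18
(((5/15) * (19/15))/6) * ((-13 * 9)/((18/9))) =-247/60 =-4.12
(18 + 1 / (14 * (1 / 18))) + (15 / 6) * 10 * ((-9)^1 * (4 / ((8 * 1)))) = -1305 / 14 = -93.21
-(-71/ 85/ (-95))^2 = -5041/ 65205625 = -0.00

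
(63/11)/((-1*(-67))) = 63/737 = 0.09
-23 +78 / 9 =-43 / 3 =-14.33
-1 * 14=-14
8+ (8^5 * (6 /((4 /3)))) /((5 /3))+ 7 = 88488.60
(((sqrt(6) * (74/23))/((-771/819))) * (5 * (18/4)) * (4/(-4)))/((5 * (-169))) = -6993 * sqrt(6)/76843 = -0.22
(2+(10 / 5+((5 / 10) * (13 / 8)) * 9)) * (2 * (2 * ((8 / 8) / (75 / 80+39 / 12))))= 724 / 67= 10.81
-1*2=-2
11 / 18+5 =101 / 18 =5.61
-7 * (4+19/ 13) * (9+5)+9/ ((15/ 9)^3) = -866591/ 1625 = -533.29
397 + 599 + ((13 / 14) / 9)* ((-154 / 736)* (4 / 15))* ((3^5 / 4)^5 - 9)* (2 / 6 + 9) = -94235209779523 / 2119680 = -44457281.18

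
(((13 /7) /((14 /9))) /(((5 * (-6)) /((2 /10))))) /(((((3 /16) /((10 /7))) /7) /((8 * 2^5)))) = -26624 /245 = -108.67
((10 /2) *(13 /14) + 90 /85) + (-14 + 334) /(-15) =-11161 /714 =-15.63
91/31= 2.94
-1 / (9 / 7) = -7 / 9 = -0.78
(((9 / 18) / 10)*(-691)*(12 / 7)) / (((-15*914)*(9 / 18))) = 691 / 79975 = 0.01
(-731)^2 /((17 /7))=220031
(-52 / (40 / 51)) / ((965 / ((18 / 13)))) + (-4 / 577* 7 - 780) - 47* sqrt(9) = -2564486968 / 2784025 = -921.14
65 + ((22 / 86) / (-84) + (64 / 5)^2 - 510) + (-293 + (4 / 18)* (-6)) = -17322441 / 30100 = -575.50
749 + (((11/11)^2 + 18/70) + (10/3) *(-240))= -1741/35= -49.74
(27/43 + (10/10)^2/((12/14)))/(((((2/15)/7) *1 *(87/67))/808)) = 219318470/3741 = 58625.63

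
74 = 74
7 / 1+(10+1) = 18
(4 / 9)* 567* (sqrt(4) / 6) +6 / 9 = 254 / 3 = 84.67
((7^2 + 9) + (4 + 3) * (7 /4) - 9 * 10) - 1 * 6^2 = -223 /4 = -55.75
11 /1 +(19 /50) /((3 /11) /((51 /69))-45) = 4586747 /417300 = 10.99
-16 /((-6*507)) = 8 /1521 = 0.01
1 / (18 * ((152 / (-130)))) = -65 / 1368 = -0.05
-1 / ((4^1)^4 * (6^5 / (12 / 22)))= -1 / 3649536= -0.00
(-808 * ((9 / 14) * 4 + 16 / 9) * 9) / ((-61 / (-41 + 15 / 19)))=-169143488 / 8113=-20848.45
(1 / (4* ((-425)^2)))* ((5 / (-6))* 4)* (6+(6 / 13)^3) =-2233 / 79366625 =-0.00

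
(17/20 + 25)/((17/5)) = 7.60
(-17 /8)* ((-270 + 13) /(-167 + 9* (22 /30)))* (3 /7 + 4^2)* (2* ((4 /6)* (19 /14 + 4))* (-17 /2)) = 1067674375 /314384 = 3396.08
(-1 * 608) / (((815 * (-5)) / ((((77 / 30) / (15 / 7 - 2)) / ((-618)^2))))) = 40964 / 5836276125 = 0.00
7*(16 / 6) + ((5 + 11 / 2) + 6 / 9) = 29.83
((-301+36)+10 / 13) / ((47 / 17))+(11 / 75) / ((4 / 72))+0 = -1419549 / 15275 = -92.93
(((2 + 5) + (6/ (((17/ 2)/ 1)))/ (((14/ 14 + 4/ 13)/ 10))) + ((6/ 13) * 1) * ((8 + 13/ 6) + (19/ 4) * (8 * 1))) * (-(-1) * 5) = 650500/ 3757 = 173.14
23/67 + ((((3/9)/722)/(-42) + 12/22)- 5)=-275645897/67046364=-4.11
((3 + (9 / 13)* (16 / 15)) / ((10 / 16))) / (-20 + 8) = -162 / 325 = -0.50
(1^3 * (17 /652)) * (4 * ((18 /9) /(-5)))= -34 /815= -0.04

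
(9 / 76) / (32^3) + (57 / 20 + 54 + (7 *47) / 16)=963928109 / 12451840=77.41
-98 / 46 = -49 / 23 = -2.13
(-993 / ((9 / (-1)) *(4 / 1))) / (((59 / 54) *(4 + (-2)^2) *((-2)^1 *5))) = -2979 / 9440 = -0.32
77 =77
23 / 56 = 0.41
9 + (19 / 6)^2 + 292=11197 / 36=311.03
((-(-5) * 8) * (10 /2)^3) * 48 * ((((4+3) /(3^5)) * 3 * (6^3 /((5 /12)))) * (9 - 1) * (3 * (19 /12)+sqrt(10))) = 86016000 * sqrt(10)+408576000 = 680582475.22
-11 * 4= -44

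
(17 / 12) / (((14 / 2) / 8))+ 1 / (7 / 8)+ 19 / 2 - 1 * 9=137 / 42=3.26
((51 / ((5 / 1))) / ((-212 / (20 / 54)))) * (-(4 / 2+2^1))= 34 / 477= 0.07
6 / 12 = 1 / 2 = 0.50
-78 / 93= -0.84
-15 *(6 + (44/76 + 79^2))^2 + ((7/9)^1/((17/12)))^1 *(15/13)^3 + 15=-7894069271653425/13482989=-585483624.71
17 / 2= 8.50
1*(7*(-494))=-3458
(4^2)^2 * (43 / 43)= 256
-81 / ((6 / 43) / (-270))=156735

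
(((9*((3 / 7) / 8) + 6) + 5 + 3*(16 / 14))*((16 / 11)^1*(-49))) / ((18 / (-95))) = 555275 / 99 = 5608.84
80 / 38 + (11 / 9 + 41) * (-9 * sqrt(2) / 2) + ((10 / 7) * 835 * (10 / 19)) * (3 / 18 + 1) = 41870 / 57-190 * sqrt(2) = 465.86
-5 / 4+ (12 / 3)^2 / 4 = 11 / 4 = 2.75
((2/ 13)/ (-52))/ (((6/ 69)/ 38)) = -437/ 338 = -1.29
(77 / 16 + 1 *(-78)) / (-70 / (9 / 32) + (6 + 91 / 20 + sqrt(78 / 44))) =2371275 *sqrt(858) / 40489644022 + 24867350145 / 80979288044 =0.31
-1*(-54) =54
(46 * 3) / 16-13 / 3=103 / 24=4.29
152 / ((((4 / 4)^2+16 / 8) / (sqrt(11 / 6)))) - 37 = -37+76 * sqrt(66) / 9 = 31.60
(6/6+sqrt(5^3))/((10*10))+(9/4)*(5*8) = sqrt(5)/20+9001/100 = 90.12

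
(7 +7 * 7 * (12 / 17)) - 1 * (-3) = 44.59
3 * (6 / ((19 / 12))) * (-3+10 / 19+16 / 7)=-2.14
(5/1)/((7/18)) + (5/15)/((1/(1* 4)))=14.19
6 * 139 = 834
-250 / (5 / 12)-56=-656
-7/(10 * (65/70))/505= -49/32825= -0.00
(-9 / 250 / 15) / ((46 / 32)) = -24 / 14375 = -0.00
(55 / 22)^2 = 25 / 4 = 6.25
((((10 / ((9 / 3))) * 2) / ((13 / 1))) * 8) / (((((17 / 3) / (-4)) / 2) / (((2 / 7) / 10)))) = -256 / 1547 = -0.17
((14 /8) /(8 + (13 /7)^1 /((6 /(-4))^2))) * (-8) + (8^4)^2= 4664065607 /278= 16777214.41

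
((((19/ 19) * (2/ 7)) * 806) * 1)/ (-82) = -806/ 287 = -2.81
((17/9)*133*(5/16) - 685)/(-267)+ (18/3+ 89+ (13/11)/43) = 1769470159/18185904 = 97.30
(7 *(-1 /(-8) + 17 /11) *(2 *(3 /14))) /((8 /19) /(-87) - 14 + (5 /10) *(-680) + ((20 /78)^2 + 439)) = 369589311 /6273262952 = 0.06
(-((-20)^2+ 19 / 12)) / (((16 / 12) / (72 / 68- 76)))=3069703 / 136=22571.35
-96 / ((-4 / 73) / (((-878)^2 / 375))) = 450196256 / 125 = 3601570.05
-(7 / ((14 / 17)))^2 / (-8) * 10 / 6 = 1445 / 96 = 15.05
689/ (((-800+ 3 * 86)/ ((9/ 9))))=-689/ 542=-1.27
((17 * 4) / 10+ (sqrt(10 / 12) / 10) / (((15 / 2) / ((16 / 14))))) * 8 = 32 * sqrt(30) / 1575+ 272 / 5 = 54.51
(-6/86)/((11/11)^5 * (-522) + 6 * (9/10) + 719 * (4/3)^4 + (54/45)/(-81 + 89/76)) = -7371405/185510108209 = -0.00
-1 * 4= -4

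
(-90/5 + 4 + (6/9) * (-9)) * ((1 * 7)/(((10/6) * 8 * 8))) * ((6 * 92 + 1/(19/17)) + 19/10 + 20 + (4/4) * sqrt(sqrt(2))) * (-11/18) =77 * 2^(1/4)/96 + 8409247/18240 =461.99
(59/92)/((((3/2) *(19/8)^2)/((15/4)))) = 2360/8303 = 0.28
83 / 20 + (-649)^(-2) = 4.15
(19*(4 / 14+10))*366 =71526.86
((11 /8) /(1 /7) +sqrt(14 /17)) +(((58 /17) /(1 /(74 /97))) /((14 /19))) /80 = sqrt(238) /17 +2232221 /230860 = 10.58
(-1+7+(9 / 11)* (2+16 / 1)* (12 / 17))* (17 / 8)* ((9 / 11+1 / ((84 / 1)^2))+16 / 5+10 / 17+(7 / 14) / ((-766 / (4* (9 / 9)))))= 160.41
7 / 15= 0.47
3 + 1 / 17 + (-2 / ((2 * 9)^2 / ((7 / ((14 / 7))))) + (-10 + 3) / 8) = 23819 / 11016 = 2.16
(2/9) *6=4/3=1.33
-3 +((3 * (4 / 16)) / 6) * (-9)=-33 / 8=-4.12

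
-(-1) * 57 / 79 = 57 / 79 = 0.72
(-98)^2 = 9604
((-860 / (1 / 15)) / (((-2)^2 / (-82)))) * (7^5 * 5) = 22223055750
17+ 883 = 900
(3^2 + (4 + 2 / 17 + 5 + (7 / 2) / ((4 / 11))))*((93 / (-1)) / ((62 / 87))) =-984753 / 272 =-3620.42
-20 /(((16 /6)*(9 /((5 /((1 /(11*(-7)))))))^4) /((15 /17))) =-22160343.16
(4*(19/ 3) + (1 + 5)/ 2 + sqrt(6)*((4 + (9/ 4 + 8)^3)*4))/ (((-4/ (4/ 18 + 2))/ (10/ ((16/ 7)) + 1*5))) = -2882375*sqrt(6)/ 128-10625/ 72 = -55306.54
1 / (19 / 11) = 11 / 19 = 0.58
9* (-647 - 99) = -6714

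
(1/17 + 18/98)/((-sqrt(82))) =-101*sqrt(82)/34153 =-0.03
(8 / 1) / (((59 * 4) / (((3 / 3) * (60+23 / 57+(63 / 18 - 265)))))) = -22925 / 3363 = -6.82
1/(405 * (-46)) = -1/18630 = -0.00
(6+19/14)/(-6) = -103/84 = -1.23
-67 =-67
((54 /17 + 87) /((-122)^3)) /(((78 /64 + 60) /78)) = -159432 /2519716081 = -0.00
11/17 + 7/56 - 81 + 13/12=-32291/408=-79.14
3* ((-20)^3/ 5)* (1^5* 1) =-4800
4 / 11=0.36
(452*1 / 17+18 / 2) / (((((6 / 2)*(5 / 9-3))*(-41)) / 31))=5115 / 1394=3.67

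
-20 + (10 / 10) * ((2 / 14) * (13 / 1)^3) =2057 / 7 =293.86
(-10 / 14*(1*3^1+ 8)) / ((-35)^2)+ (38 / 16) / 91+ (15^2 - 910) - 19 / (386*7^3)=-684.98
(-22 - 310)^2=110224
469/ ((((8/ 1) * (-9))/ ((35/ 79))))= -16415/ 5688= -2.89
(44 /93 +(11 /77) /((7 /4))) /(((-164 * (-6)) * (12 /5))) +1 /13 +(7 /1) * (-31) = -4741917925 /21859929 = -216.92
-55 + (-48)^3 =-110647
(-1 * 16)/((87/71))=-1136/87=-13.06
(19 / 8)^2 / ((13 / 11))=3971 / 832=4.77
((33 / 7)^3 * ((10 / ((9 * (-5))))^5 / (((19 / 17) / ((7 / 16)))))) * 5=-226270 / 2036097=-0.11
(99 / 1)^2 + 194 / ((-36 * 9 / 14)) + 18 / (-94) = 9792.43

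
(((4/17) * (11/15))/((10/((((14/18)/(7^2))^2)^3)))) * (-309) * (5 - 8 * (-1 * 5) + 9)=-4532/984166238475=-0.00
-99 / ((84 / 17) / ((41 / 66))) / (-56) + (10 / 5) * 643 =4033593 / 3136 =1286.22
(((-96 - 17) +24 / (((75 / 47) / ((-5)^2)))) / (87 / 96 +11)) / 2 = 11.04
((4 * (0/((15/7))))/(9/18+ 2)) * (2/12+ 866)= 0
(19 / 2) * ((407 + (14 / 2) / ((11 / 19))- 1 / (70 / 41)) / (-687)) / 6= -6122731 / 6347880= -0.96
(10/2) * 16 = 80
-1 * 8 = -8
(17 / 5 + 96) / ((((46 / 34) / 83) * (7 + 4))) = 701267 / 1265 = 554.36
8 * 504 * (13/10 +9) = 207648/5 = 41529.60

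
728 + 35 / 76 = 55363 / 76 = 728.46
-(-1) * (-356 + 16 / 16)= -355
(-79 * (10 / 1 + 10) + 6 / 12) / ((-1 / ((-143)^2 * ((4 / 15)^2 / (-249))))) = -19140264 / 2075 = -9224.22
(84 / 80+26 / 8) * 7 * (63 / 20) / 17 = 18963 / 3400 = 5.58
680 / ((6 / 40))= 13600 / 3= 4533.33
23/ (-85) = -23/ 85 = -0.27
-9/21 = -3/7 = -0.43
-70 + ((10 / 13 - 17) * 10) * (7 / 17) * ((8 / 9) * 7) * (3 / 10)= -129122 / 663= -194.75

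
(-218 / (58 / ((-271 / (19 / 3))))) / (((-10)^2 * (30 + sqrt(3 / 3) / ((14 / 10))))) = 620319 / 11846500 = 0.05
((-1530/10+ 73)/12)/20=-1/3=-0.33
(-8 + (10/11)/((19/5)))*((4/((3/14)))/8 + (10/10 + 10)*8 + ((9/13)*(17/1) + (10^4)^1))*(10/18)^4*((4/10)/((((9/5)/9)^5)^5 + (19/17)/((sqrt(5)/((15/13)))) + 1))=-17769998706788451711169173298478126525878906250000/3969911724155394989694776331782341070391141159 + 241221701902105678527732379734516143798828125000*sqrt(5)/208942722323968157352356649041175845810060061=-1894.66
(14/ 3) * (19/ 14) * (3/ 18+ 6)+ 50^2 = 45703/ 18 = 2539.06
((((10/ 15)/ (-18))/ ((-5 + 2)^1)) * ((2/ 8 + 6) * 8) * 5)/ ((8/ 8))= 250/ 81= 3.09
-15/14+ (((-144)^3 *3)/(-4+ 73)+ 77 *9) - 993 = -41900721/322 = -130126.46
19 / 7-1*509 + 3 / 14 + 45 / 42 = -505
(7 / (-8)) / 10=-7 / 80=-0.09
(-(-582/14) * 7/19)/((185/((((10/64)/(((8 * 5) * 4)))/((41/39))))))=11349/147573760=0.00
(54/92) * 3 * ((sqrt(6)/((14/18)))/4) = 729 * sqrt(6)/1288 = 1.39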